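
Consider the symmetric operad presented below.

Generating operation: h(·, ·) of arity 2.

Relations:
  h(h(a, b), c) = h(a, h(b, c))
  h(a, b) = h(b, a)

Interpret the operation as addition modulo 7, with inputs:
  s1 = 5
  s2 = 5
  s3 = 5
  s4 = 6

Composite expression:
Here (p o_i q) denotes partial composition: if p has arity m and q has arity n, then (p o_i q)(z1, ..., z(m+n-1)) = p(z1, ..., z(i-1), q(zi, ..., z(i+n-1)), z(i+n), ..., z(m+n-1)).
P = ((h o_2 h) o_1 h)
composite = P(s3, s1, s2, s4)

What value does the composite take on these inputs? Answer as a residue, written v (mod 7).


0 (mod 7)

h(s3, s1) = 3
h(s2, s4) = 4
h(h(s3, s1), h(s2, s4)) = 0


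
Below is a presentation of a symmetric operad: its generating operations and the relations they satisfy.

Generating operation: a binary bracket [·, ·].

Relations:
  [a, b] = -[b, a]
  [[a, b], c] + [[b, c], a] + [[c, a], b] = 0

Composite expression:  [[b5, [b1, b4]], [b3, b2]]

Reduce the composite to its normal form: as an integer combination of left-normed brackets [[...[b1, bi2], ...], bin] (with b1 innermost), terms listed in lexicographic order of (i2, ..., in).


[[[[b1, b4], b5], b2], b3] - [[[[b1, b4], b5], b3], b2]

A multilinear Lie element is pinned by b1-initial words (b1 innermost).
Composite bracket: [[b5, [b1, b4]], [b3, b2]]
Applying ab - ba throughout gives 16 signed words (2^4 = 16).
The b1-initial words carry the normal form:
  b1b4b5b2b3 appears with sign +1, giving the term +[[[[b1, b4], b5], b2], b3]
  b1b4b5b3b2 appears with sign -1, giving the term -[[[[b1, b4], b5], b3], b2]


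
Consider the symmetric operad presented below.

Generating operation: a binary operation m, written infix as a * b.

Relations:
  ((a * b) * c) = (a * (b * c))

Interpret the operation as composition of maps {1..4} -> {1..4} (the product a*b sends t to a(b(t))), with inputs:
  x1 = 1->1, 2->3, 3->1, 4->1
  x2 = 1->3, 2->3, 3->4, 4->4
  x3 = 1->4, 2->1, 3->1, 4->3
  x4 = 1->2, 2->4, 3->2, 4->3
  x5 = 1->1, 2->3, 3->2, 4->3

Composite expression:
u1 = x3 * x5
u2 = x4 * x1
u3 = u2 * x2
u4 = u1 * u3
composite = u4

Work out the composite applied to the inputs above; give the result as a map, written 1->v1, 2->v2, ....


1->1, 2->1, 3->1, 4->1


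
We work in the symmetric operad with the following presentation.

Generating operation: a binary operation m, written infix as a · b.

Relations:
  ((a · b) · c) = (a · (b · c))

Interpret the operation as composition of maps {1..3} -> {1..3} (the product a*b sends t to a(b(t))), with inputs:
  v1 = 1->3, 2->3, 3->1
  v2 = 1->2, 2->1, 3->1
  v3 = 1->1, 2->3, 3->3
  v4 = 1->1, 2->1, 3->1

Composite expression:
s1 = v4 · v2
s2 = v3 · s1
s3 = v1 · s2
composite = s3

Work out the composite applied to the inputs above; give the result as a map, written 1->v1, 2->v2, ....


1->3, 2->3, 3->3

(v4 · v2) = 1->1, 2->1, 3->1
(v3 · (v4 · v2)) = 1->1, 2->1, 3->1
(v1 · (v3 · (v4 · v2))) = 1->3, 2->3, 3->3


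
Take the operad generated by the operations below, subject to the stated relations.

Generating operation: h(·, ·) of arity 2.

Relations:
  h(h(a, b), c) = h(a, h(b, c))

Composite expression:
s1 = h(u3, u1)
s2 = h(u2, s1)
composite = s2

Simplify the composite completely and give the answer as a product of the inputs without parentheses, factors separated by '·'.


u2 · u3 · u1

Under associativity of h, the answer is the u's in reading order.
h(u3, u1) spells out as u3 · u1
h(u2, h(u3, u1)) spells out as u2 · u3 · u1


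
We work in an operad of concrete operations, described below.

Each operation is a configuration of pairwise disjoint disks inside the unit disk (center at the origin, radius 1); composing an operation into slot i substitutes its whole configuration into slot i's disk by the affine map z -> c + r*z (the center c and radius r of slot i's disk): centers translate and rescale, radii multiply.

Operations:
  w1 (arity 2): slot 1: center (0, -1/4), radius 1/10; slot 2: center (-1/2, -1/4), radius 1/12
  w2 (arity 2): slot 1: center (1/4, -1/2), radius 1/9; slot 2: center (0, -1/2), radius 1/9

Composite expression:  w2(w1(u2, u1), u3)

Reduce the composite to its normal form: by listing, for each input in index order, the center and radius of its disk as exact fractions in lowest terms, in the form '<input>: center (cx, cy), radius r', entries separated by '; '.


u1: center (7/36, -19/36), radius 1/108; u2: center (1/4, -19/36), radius 1/90; u3: center (0, -1/2), radius 1/9


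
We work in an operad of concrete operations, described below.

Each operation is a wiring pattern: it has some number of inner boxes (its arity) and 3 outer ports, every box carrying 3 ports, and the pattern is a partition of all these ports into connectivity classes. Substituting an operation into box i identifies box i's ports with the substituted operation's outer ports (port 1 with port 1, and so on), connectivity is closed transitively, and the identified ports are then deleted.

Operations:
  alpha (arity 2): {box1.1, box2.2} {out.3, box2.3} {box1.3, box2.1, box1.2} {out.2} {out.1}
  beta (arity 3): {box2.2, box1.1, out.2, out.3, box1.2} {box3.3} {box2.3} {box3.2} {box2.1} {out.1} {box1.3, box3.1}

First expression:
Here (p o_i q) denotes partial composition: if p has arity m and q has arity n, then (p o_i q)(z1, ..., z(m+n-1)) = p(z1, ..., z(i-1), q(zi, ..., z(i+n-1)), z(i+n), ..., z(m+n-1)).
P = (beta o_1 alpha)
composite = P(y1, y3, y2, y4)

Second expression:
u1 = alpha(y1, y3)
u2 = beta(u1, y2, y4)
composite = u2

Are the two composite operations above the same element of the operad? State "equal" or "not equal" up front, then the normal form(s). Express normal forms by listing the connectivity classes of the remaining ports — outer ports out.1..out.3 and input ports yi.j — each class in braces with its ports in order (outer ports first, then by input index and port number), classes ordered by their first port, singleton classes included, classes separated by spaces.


equal: each reduces to {out.1} {out.2, out.3, y2.2} {y1.1, y3.2} {y1.2, y1.3, y3.1} {y2.1} {y2.3} {y3.3, y4.1} {y4.2} {y4.3}

The first expression, normalized: {out.1} {out.2, out.3, y2.2} {y1.1, y3.2} {y1.2, y1.3, y3.1} {y2.1} {y2.3} {y3.3, y4.1} {y4.2} {y4.3}
The second expression, normalized: {out.1} {out.2, out.3, y2.2} {y1.1, y3.2} {y1.2, y1.3, y3.1} {y2.1} {y2.3} {y3.3, y4.1} {y4.2} {y4.3}
Both agree, so they are equal.


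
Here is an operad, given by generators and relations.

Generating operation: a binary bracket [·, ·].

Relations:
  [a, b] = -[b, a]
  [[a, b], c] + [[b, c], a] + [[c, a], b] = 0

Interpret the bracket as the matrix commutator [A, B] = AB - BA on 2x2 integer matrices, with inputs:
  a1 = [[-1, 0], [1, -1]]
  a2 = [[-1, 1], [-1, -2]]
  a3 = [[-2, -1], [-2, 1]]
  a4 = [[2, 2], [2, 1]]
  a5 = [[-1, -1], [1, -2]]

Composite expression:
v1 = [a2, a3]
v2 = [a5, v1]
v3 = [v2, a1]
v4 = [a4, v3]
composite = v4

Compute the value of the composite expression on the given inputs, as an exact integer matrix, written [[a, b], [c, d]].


[a2, a3] = [[-3, 2], [5, 3]]
[a5, [a2, a3]] = [[-7, -4], [-11, 7]]
[[a5, [a2, a3]], a1] = [[-4, 0], [14, 4]]
[a4, [[a5, [a2, a3]], a1]] = [[28, 16], [-30, -28]]

[[28, 16], [-30, -28]]


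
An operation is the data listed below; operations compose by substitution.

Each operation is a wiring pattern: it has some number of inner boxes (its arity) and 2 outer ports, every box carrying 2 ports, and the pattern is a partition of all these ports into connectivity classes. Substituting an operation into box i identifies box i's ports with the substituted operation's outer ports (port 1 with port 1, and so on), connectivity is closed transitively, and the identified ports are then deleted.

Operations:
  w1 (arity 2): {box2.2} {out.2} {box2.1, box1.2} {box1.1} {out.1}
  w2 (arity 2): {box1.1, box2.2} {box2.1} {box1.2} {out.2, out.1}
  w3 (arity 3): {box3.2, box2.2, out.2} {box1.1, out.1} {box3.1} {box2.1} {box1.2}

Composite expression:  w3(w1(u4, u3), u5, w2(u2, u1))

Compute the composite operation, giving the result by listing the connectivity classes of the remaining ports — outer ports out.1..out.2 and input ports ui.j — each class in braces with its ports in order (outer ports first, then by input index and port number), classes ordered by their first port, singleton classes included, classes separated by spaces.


{out.1} {out.2, u5.2} {u1.1} {u1.2, u2.1} {u2.2} {u3.1, u4.2} {u3.2} {u4.1} {u5.1}


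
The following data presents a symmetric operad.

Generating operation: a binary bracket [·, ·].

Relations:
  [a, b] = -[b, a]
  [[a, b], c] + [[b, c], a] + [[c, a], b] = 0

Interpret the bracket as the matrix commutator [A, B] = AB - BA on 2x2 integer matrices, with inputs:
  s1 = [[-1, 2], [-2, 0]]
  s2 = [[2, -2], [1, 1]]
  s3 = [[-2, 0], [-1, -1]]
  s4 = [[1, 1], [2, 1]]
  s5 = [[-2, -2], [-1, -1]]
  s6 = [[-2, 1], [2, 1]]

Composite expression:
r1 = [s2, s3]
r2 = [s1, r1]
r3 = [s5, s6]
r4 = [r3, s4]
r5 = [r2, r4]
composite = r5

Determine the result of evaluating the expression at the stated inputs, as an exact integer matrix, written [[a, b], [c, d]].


[s2, s3] = [[2, -2], [0, -2]]
[s1, [s2, s3]] = [[-4, -6], [-8, 4]]
[s5, s6] = [[-3, -7], [5, 3]]
[[s5, s6], s4] = [[-19, -6], [12, 19]]
[[s1, [s2, s3]], [[s5, s6], s4]] = [[-120, -180], [400, 120]]

[[-120, -180], [400, 120]]


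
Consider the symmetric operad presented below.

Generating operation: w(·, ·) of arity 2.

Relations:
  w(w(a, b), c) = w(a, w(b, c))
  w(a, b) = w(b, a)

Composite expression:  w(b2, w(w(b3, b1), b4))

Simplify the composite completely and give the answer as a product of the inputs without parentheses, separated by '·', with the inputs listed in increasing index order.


b1 · b2 · b3 · b4


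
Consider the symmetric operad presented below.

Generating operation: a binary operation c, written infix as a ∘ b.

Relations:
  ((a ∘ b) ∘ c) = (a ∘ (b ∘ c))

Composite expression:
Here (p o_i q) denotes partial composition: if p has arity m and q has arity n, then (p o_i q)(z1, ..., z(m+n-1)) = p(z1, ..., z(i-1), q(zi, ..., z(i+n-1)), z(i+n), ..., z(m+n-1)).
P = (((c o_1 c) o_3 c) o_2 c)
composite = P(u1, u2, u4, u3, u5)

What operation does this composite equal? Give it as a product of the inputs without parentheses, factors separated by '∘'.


u1 ∘ u2 ∘ u4 ∘ u3 ∘ u5

The c-tree's shape is irrelevant; the u-reading-order decides.
(u2 ∘ u4) unparenthesizes to u2 ∘ u4
(u1 ∘ (u2 ∘ u4)) unparenthesizes to u1 ∘ u2 ∘ u4
(u3 ∘ u5) unparenthesizes to u3 ∘ u5
((u1 ∘ (u2 ∘ u4)) ∘ (u3 ∘ u5)) unparenthesizes to u1 ∘ u2 ∘ u4 ∘ u3 ∘ u5


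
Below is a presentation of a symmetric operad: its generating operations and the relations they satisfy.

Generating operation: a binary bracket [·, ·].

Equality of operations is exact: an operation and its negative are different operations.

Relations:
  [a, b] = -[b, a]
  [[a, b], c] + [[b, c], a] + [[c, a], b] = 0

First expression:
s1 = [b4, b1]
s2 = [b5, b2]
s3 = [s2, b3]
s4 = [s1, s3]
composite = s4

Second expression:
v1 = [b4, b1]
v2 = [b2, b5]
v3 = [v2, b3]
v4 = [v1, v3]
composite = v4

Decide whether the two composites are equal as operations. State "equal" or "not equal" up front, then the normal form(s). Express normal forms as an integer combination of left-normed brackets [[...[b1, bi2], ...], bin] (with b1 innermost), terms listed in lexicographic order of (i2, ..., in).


In normal form, the first expression is [[[[b1, b4], b2], b5], b3] - [[[[b1, b4], b3], b2], b5] + [[[[b1, b4], b3], b5], b2] - [[[[b1, b4], b5], b2], b3]
In normal form, the second expression is -[[[[b1, b4], b2], b5], b3] + [[[[b1, b4], b3], b2], b5] - [[[[b1, b4], b3], b5], b2] + [[[[b1, b4], b5], b2], b3]
Different reductions; not equal.

not equal: they reduce to [[[[b1, b4], b2], b5], b3] - [[[[b1, b4], b3], b2], b5] + [[[[b1, b4], b3], b5], b2] - [[[[b1, b4], b5], b2], b3] and -[[[[b1, b4], b2], b5], b3] + [[[[b1, b4], b3], b2], b5] - [[[[b1, b4], b3], b5], b2] + [[[[b1, b4], b5], b2], b3]


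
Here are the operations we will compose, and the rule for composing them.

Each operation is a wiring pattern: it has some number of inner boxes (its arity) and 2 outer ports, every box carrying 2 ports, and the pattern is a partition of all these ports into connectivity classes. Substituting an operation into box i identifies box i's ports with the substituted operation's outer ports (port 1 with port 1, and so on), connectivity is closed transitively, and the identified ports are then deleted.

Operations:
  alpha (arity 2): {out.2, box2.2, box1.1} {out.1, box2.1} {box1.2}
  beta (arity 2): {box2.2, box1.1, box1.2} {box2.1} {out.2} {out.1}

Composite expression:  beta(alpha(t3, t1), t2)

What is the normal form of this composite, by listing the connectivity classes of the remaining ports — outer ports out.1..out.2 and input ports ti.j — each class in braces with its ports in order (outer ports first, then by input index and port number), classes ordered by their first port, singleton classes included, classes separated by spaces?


Substituting into beta glues patterns; closure does the rest.
after alpha, the pattern on (t3, t1) reads {out.1, t1.1} {out.2, t1.2, t3.1} {t3.2} (out.j = its outer ports)
after beta, the pattern on (t3, t1, t2) reads {out.1} {out.2} {t1.1, t1.2, t2.2, t3.1} {t2.1} {t3.2} (out.j = its outer ports)

{out.1} {out.2} {t1.1, t1.2, t2.2, t3.1} {t2.1} {t3.2}


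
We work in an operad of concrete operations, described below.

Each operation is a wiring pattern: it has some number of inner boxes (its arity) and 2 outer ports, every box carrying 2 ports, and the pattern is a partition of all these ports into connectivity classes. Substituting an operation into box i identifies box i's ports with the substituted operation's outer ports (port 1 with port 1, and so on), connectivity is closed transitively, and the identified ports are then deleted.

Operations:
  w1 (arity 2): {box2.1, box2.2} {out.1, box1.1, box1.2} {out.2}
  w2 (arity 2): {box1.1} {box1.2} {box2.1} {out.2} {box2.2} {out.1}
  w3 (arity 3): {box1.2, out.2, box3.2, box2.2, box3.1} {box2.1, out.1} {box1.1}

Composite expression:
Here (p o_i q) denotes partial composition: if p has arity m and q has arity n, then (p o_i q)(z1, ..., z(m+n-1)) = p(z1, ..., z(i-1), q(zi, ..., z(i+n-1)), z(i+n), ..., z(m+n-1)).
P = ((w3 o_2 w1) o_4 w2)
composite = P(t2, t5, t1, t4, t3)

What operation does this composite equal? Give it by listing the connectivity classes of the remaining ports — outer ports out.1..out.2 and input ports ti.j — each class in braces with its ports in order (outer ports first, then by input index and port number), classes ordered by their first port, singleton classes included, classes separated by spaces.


{out.1, t5.1, t5.2} {out.2, t2.2} {t1.1, t1.2} {t2.1} {t3.1} {t3.2} {t4.1} {t4.2}

Connectivity passes through glued w3-boundaries; trace each wire chain.
w1 over (t5, t1) gives {out.1, t5.1, t5.2} {out.2} {t1.1, t1.2}, out.j being that stage's outer ports
w2 over (t4, t3) gives {out.1} {out.2} {t3.1} {t3.2} {t4.1} {t4.2}, out.j being that stage's outer ports
w3 over (t2, t5, t1, t4, t3) gives {out.1, t5.1, t5.2} {out.2, t2.2} {t1.1, t1.2} {t2.1} {t3.1} {t3.2} {t4.1} {t4.2}, out.j being that stage's outer ports


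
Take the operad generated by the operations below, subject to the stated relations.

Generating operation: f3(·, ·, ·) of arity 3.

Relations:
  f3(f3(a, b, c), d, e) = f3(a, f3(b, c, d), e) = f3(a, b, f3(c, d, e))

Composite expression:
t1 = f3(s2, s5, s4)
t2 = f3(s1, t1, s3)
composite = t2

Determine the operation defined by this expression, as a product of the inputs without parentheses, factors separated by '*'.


s1 * s2 * s5 * s4 * s3

Associativity of f3 dissolves the nesting; only the s-input order survives.
f3(s2, s5, s4) collapses to s2 * s5 * s4
f3(s1, f3(s2, s5, s4), s3) collapses to s1 * s2 * s5 * s4 * s3


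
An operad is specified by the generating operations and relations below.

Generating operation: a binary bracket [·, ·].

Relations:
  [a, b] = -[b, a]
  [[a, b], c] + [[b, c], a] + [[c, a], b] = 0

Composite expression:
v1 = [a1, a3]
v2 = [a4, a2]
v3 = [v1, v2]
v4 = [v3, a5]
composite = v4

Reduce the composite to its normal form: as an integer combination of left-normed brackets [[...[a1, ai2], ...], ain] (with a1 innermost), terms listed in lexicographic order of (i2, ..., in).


-[[[[a1, a3], a2], a4], a5] + [[[[a1, a3], a4], a2], a5]

Skip Jacobi rewriting: expand, keep a1-initial words, read off terms.
Composite bracket: [[[a1, a3], [a4, a2]], a5]
The bracket unfolds into 16 signed words via [a, b] = ab - ba (2^4 = 16).
The a1-initial words carry the normal form:
  sign of a1a3a2a4a5 is -1, so it contributes -[[[[a1, a3], a2], a4], a5]
  sign of a1a3a4a2a5 is +1, so it contributes +[[[[a1, a3], a4], a2], a5]


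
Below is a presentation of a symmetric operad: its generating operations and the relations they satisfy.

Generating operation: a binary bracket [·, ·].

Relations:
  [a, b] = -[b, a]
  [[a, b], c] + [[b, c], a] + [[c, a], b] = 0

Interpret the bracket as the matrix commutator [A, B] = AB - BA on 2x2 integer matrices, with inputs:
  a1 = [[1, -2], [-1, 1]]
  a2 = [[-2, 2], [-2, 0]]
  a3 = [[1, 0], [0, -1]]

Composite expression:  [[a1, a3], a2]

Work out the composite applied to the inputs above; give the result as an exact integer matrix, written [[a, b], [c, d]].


[a1, a3] = [[0, 4], [-2, 0]]
[[a1, a3], a2] = [[-4, 8], [4, 4]]

[[-4, 8], [4, 4]]


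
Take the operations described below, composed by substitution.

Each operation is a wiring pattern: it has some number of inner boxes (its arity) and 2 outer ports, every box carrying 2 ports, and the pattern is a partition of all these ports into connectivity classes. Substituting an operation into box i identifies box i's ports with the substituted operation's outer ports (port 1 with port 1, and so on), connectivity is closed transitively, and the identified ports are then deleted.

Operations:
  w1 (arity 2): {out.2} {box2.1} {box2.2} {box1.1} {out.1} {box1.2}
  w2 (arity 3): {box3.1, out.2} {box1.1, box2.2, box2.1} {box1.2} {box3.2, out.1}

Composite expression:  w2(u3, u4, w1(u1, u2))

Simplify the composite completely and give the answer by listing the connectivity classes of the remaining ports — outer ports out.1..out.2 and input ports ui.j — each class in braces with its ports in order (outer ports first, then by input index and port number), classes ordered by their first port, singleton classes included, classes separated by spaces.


Two ports join when wires chain via w2-identified ports.
w1 over (u1, u2) gives {out.1} {out.2} {u1.1} {u1.2} {u2.1} {u2.2}, out.j being that stage's outer ports
w2 over (u3, u4, u1, u2) gives {out.1} {out.2} {u1.1} {u1.2} {u2.1} {u2.2} {u3.1, u4.1, u4.2} {u3.2}, out.j being that stage's outer ports

{out.1} {out.2} {u1.1} {u1.2} {u2.1} {u2.2} {u3.1, u4.1, u4.2} {u3.2}


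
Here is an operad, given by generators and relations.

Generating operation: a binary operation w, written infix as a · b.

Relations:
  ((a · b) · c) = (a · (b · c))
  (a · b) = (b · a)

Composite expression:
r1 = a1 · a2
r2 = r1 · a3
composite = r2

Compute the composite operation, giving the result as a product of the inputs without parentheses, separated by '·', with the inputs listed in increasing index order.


a1 · a2 · a3

Key point: w commutes, so take the a-inputs in any fixed order.
(a1 · a2) collapses to a1 · a2
((a1 · a2) · a3) collapses to a1 · a2 · a3
putting the inputs in ascending order: a1 · a2 · a3


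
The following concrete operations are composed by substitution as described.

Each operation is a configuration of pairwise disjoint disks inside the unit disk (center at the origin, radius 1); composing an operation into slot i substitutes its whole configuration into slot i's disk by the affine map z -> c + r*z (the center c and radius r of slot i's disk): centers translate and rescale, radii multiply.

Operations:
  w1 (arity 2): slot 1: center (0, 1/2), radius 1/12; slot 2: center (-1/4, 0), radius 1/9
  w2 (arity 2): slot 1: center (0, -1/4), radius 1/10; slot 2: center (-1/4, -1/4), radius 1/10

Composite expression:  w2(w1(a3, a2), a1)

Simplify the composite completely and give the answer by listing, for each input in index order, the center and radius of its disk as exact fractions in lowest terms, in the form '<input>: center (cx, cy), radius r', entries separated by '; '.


a1: center (-1/4, -1/4), radius 1/10; a2: center (-1/40, -1/4), radius 1/90; a3: center (0, -1/5), radius 1/120


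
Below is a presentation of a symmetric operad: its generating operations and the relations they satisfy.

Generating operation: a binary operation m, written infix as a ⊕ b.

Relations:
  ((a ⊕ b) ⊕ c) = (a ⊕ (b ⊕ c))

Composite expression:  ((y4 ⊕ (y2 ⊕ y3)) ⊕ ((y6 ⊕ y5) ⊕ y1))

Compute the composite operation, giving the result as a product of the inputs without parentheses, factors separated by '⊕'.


y4 ⊕ y2 ⊕ y3 ⊕ y6 ⊕ y5 ⊕ y1

Key point: m is associative — brackets drop, the y-order remains.
(y2 ⊕ y3) collapses to y2 ⊕ y3
(y4 ⊕ (y2 ⊕ y3)) collapses to y4 ⊕ y2 ⊕ y3
(y6 ⊕ y5) collapses to y6 ⊕ y5
((y6 ⊕ y5) ⊕ y1) collapses to y6 ⊕ y5 ⊕ y1
((y4 ⊕ (y2 ⊕ y3)) ⊕ ((y6 ⊕ y5) ⊕ y1)) collapses to y4 ⊕ y2 ⊕ y3 ⊕ y6 ⊕ y5 ⊕ y1


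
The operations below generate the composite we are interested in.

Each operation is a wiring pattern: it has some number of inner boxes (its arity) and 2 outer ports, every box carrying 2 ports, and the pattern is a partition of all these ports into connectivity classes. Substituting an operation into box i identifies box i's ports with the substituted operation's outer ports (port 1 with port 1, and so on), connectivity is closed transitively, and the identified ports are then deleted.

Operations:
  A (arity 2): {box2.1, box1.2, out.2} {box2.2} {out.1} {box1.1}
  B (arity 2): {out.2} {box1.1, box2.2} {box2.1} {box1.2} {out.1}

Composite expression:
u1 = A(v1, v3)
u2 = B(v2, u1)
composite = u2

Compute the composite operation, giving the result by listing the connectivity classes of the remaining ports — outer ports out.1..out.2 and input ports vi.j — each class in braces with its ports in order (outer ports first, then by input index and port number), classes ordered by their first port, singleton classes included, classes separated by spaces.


Connectivity passes through glued B-boundaries; trace each wire chain.
after A, the pattern on (v1, v3) reads {out.1} {out.2, v1.2, v3.1} {v1.1} {v3.2} (out.j = its outer ports)
after B, the pattern on (v2, v1, v3) reads {out.1} {out.2} {v1.1} {v1.2, v2.1, v3.1} {v2.2} {v3.2} (out.j = its outer ports)

{out.1} {out.2} {v1.1} {v1.2, v2.1, v3.1} {v2.2} {v3.2}


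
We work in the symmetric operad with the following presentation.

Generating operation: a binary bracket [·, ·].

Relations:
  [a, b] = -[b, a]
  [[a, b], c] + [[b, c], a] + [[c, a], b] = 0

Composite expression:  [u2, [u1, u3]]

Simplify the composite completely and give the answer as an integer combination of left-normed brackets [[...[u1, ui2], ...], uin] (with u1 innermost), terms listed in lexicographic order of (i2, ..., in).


-[[u1, u3], u2]

In the tensor algebra, words opening u1 carry the u1-anchored form.
Composite bracket: [u2, [u1, u3]]
Full expansion: 4 signed words from ab - ba (2^2 = 4).
The u1-initial words carry the normal form:
  u1u3u2 appears with sign -1, giving the term -[[u1, u3], u2]


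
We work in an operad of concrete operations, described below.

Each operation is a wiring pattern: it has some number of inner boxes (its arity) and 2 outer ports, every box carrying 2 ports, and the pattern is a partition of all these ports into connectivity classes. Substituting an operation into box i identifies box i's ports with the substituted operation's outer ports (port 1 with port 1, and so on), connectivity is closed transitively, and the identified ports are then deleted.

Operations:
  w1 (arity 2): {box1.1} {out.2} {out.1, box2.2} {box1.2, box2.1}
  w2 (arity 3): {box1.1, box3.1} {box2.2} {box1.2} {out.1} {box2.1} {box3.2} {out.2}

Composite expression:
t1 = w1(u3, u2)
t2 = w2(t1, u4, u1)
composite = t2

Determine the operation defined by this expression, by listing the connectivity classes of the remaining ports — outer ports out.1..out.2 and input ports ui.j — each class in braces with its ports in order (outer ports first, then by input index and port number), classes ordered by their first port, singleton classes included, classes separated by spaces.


{out.1} {out.2} {u1.1, u2.2} {u1.2} {u2.1, u3.2} {u3.1} {u4.1} {u4.2}

Treat the ports identified at w2 as solder joints: merge, then drop.
w1 over (u3, u2) gives {out.1, u2.2} {out.2} {u2.1, u3.2} {u3.1}, out.j being that stage's outer ports
w2 over (u3, u2, u4, u1) gives {out.1} {out.2} {u1.1, u2.2} {u1.2} {u2.1, u3.2} {u3.1} {u4.1} {u4.2}, out.j being that stage's outer ports


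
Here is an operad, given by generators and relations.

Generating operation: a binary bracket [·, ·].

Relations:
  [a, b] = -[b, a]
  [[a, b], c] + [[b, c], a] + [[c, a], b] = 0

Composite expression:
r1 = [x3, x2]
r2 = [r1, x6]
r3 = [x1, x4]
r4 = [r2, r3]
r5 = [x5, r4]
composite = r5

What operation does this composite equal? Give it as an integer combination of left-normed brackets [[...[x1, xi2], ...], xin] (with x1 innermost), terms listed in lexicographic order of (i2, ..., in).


In the tensor algebra, words opening x1 carry the x1-anchored form.
Composite bracket: [x5, [[[x3, x2], x6], [x1, x4]]]
Under [a, b] = ab - ba we get 32 signed associative words (2^5 = 32).
Keep just the words that open with x1:
  the word x1x4x2x3x6x5 carries sign -1 and contributes -[[[[[x1, x4], x2], x3], x6], x5]
  the word x1x4x3x2x6x5 carries sign +1 and contributes +[[[[[x1, x4], x3], x2], x6], x5]
  the word x1x4x6x2x3x5 carries sign +1 and contributes +[[[[[x1, x4], x6], x2], x3], x5]
  the word x1x4x6x3x2x5 carries sign -1 and contributes -[[[[[x1, x4], x6], x3], x2], x5]

-[[[[[x1, x4], x2], x3], x6], x5] + [[[[[x1, x4], x3], x2], x6], x5] + [[[[[x1, x4], x6], x2], x3], x5] - [[[[[x1, x4], x6], x3], x2], x5]


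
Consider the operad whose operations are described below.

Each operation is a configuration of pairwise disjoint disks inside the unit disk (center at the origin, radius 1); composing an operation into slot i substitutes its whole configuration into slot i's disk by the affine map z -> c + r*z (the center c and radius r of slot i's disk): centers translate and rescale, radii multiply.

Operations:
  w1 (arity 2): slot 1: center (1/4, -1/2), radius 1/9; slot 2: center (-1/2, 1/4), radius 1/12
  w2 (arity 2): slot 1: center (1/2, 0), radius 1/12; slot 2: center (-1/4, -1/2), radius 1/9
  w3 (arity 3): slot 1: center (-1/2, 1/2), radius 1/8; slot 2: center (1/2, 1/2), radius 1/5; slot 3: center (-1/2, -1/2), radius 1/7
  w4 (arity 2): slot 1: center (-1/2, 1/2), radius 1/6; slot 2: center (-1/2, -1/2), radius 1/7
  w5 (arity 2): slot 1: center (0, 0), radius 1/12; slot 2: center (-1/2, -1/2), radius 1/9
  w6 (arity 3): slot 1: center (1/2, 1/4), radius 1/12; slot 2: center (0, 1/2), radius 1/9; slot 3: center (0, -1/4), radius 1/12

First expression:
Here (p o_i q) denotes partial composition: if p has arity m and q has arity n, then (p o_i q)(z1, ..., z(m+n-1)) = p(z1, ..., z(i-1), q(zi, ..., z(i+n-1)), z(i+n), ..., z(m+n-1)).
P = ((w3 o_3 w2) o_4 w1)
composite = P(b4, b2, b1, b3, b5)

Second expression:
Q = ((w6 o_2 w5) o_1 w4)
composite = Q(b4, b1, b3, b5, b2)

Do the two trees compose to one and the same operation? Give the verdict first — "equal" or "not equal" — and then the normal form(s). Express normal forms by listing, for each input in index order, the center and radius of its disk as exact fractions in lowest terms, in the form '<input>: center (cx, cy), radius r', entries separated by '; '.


not equal: they reduce to b1: center (-3/7, -1/2), radius 1/84; b2: center (1/2, 1/2), radius 1/5; b3: center (-67/126, -73/126), radius 1/567; b4: center (-1/2, 1/2), radius 1/8; b5: center (-137/252, -143/252), radius 1/756 and b1: center (11/24, 5/24), radius 1/84; b2: center (0, -1/4), radius 1/12; b3: center (0, 1/2), radius 1/108; b4: center (11/24, 7/24), radius 1/72; b5: center (-1/18, 4/9), radius 1/81

Normal form of the first expression: b1: center (-3/7, -1/2), radius 1/84; b2: center (1/2, 1/2), radius 1/5; b3: center (-67/126, -73/126), radius 1/567; b4: center (-1/2, 1/2), radius 1/8; b5: center (-137/252, -143/252), radius 1/756
Normal form of the second expression: b1: center (11/24, 5/24), radius 1/84; b2: center (0, -1/4), radius 1/12; b3: center (0, 1/2), radius 1/108; b4: center (11/24, 7/24), radius 1/72; b5: center (-1/18, 4/9), radius 1/81
No match — not equal.


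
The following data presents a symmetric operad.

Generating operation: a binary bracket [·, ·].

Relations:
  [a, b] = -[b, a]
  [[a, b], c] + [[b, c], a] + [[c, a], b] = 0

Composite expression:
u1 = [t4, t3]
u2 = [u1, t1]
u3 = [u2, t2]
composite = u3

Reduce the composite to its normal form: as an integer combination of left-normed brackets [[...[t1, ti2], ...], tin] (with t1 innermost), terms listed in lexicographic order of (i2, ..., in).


[[[t1, t3], t4], t2] - [[[t1, t4], t3], t2]


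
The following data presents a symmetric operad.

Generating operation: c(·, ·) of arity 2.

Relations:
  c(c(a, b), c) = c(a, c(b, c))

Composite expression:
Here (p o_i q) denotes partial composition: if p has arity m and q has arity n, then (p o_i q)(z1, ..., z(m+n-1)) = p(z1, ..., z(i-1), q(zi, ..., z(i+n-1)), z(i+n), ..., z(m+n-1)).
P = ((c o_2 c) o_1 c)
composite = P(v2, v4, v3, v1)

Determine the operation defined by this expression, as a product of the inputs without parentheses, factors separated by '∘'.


v2 ∘ v4 ∘ v3 ∘ v1


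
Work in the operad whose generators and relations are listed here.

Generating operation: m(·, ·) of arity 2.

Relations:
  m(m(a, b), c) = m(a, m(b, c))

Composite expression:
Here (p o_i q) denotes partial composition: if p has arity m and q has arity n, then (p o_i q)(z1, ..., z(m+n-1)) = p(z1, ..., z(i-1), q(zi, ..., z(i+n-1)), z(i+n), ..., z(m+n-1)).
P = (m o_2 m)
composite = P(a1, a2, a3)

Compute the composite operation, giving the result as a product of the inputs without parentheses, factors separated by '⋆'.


a1 ⋆ a2 ⋆ a3

The m-tree's shape is irrelevant; the a-reading-order decides.
m(a2, a3) unparenthesizes to a2 ⋆ a3
m(a1, m(a2, a3)) unparenthesizes to a1 ⋆ a2 ⋆ a3


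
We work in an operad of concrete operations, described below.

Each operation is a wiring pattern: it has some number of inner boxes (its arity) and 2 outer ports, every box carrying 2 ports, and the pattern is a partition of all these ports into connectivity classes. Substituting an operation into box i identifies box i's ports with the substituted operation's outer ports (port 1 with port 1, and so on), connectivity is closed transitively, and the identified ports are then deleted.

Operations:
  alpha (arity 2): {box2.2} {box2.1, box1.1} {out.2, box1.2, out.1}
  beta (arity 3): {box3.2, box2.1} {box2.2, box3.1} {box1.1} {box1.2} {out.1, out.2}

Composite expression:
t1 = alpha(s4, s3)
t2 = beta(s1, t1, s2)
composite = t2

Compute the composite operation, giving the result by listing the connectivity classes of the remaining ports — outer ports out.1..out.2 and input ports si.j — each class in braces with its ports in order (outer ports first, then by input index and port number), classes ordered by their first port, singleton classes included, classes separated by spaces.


After gluing at beta, chains via deleted ports link the s-ports.
composing alpha on (s4, s3), with out.j its own outer ports: {out.1, out.2, s4.2} {s3.1, s4.1} {s3.2}
composing beta on (s1, s4, s3, s2), with out.j its own outer ports: {out.1, out.2} {s1.1} {s1.2} {s2.1, s2.2, s4.2} {s3.1, s4.1} {s3.2}

{out.1, out.2} {s1.1} {s1.2} {s2.1, s2.2, s4.2} {s3.1, s4.1} {s3.2}


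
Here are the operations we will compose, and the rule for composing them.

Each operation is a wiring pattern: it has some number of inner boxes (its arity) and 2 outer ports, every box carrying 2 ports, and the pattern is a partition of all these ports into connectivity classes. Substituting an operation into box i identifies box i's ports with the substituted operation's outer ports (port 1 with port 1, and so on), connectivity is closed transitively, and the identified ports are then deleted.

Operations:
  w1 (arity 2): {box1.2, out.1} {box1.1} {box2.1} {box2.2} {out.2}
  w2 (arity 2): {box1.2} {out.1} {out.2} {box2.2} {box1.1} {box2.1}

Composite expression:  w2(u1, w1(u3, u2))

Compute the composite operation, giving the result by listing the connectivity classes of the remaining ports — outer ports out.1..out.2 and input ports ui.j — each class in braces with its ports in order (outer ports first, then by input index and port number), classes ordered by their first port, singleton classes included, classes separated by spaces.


{out.1} {out.2} {u1.1} {u1.2} {u2.1} {u2.2} {u3.1} {u3.2}

Two ports join when wires chain via w2-identified ports.
stage w1: inputs (u3, u2), connectivity {out.1, u3.2} {out.2} {u2.1} {u2.2} {u3.1}, out.j its boundary
stage w2: inputs (u1, u3, u2), connectivity {out.1} {out.2} {u1.1} {u1.2} {u2.1} {u2.2} {u3.1} {u3.2}, out.j its boundary


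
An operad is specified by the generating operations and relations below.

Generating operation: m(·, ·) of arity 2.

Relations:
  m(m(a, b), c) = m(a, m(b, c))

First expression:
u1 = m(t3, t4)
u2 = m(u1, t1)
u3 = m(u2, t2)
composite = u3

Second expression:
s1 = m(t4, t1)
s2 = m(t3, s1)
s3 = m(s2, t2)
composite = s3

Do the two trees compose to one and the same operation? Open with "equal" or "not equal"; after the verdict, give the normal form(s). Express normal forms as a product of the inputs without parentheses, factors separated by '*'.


equal; both compose to t3 * t4 * t1 * t2

The first composite normalizes to t3 * t4 * t1 * t2
The second composite normalizes to t3 * t4 * t1 * t2
Both agree, so they are equal.


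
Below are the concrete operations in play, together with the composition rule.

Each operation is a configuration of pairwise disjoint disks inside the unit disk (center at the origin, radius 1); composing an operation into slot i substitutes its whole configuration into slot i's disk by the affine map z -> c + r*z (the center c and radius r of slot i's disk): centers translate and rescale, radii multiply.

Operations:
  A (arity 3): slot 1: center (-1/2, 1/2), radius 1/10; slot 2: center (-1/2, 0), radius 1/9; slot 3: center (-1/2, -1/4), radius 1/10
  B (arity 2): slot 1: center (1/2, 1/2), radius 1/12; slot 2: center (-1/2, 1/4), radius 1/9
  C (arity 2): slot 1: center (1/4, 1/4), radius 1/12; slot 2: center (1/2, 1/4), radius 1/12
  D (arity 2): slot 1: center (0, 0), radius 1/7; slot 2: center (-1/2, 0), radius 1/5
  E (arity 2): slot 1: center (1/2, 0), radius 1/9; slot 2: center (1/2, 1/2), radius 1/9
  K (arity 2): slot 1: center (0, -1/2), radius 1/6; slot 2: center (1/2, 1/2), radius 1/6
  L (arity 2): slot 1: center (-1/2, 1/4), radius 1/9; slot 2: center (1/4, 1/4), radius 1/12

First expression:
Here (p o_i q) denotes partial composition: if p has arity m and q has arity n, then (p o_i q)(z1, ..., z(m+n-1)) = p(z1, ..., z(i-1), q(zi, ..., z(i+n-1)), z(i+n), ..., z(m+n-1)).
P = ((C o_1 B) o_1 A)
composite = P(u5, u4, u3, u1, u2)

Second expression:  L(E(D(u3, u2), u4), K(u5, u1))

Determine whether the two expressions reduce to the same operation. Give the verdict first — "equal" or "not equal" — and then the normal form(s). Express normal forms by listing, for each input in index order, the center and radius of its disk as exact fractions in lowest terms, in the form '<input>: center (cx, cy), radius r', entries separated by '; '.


The first expression, normalized: u1: center (5/24, 13/48), radius 1/108; u2: center (1/2, 1/4), radius 1/12; u3: center (83/288, 167/576), radius 1/1440; u4: center (83/288, 7/24), radius 1/1296; u5: center (83/288, 85/288), radius 1/1440
The second expression, normalized: u1: center (7/24, 7/24), radius 1/72; u2: center (-73/162, 1/4), radius 1/405; u3: center (-4/9, 1/4), radius 1/567; u4: center (-4/9, 11/36), radius 1/81; u5: center (1/4, 5/24), radius 1/72
Different reductions; not equal.

not equal — first u1: center (5/24, 13/48), radius 1/108; u2: center (1/2, 1/4), radius 1/12; u3: center (83/288, 167/576), radius 1/1440; u4: center (83/288, 7/24), radius 1/1296; u5: center (83/288, 85/288), radius 1/1440, second u1: center (7/24, 7/24), radius 1/72; u2: center (-73/162, 1/4), radius 1/405; u3: center (-4/9, 1/4), radius 1/567; u4: center (-4/9, 11/36), radius 1/81; u5: center (1/4, 5/24), radius 1/72


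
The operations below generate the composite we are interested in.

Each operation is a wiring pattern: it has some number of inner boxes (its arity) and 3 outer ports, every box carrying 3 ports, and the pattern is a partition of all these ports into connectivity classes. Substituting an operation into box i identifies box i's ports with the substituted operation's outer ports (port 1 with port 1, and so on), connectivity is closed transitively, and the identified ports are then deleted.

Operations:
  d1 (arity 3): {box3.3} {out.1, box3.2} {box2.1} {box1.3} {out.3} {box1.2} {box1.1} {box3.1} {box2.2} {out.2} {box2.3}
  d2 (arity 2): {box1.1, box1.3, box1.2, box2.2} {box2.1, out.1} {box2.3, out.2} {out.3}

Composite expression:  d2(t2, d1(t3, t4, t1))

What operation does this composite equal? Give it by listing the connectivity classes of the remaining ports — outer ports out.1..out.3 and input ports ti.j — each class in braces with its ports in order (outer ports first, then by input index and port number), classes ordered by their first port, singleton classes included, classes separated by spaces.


Connectivity passes through glued d2-boundaries; trace each wire chain.
stage d1: inputs (t3, t4, t1), connectivity {out.1, t1.2} {out.2} {out.3} {t1.1} {t1.3} {t3.1} {t3.2} {t3.3} {t4.1} {t4.2} {t4.3}, out.j its boundary
stage d2: inputs (t2, t3, t4, t1), connectivity {out.1, t1.2} {out.2} {out.3} {t1.1} {t1.3} {t2.1, t2.2, t2.3} {t3.1} {t3.2} {t3.3} {t4.1} {t4.2} {t4.3}, out.j its boundary

{out.1, t1.2} {out.2} {out.3} {t1.1} {t1.3} {t2.1, t2.2, t2.3} {t3.1} {t3.2} {t3.3} {t4.1} {t4.2} {t4.3}


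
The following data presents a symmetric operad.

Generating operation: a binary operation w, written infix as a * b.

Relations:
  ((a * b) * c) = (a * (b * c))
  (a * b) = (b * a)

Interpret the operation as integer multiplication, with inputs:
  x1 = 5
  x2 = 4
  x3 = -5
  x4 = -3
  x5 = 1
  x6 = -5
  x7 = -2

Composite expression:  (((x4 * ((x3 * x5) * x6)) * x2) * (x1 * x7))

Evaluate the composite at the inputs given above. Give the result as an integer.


3000


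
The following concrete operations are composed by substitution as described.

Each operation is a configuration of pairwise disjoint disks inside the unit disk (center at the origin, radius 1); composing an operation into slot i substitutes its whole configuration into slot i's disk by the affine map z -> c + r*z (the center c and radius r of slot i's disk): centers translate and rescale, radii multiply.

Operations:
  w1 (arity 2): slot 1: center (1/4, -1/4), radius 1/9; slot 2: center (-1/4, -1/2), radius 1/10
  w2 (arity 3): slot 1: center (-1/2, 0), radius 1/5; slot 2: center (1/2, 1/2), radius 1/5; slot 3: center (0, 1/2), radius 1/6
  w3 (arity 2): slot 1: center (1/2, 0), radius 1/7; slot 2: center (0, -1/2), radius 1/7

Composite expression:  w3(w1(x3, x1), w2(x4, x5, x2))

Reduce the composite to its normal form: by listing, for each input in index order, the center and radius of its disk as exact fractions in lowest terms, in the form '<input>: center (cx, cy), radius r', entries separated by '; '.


x1: center (13/28, -1/14), radius 1/70; x2: center (0, -3/7), radius 1/42; x3: center (15/28, -1/28), radius 1/63; x4: center (-1/14, -1/2), radius 1/35; x5: center (1/14, -3/7), radius 1/35

Affine substitution under w3: radii multiply and x-centers shift.
tracing x3 down its 2-map path: center (15/28, -1/28), radius 1/63
tracing x1 down its 2-map path: center (13/28, -1/14), radius 1/70
tracing x4 down its 2-map path: center (-1/14, -1/2), radius 1/35
tracing x5 down its 2-map path: center (1/14, -3/7), radius 1/35
tracing x2 down its 2-map path: center (0, -3/7), radius 1/42
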